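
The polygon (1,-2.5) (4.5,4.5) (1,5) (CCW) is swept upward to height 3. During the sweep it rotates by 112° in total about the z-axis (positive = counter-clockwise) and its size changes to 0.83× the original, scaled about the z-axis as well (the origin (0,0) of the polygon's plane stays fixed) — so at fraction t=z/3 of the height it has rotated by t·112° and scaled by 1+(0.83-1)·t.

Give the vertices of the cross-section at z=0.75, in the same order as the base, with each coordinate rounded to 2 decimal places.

t = z/height = 0.75/3 = 0.25
s = 1 + (scale-1)·z/height = 1 + (0.83-1)·0.75/3 = 0.957500
θ = twist·z/height = 112°·0.75/3 = 28.0000° = 0.488692 rad
cos θ = 0.882948, sin θ = 0.469472 (intermediates below are computed at full precision and shown rounded to 5 d.p.)
v1: (1,-2.5) → rotate → (2.05663,-1.73790) → ×s → (1.96922,-1.66404) → (1.97,-1.66)
v2: (4.5,4.5) → rotate → (1.86064,6.08589) → ×s → (1.78156,5.82724) → (1.78,5.83)
v3: (1,5) → rotate → (-1.46441,4.88421) → ×s → (-1.40217,4.67663) → (-1.40,4.68)

Cross-section at z=0.75: (1.97,-1.66) (1.78,5.83) (-1.40,4.68)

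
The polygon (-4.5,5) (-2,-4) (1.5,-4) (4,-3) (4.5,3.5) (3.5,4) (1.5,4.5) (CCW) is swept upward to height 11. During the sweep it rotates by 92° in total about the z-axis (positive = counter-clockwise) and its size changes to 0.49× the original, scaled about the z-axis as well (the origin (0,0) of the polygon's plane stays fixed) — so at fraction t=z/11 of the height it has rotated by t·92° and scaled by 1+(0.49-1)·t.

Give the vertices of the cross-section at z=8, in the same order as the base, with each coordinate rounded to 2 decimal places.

Cross-section at z=8: (-4.00,-1.37) (1.82,-2.14) (2.68,-0.12) (2.72,1.57) (-0.92,3.47) (-1.45,3.01) (-2.23,1.98)

t = z/height = 8/11 = 0.727273
s = 1 + (scale-1)·z/height = 1 + (0.49-1)·8/11 = 0.629091
θ = twist·z/height = 92°·8/11 = 66.9091° = 1.167784 rad
cos θ = 0.392191, sin θ = 0.919884 (intermediates below are computed at full precision and shown rounded to 5 d.p.)
v1: (-4.5,5) → rotate → (-6.36428,-2.17852) → ×s → (-4.00371,-1.37049) → (-4.00,-1.37)
v2: (-2,-4) → rotate → (2.89515,-3.40853) → ×s → (1.82131,-2.14428) → (1.82,-2.14)
v3: (1.5,-4) → rotate → (4.26782,-0.18894) → ×s → (2.68485,-0.11886) → (2.68,-0.12)
v4: (4,-3) → rotate → (4.32842,2.50296) → ×s → (2.72297,1.57459) → (2.72,1.57)
v5: (4.5,3.5) → rotate → (-1.45473,5.51215) → ×s → (-0.91516,3.46764) → (-0.92,3.47)
v6: (3.5,4) → rotate → (-2.30687,4.78836) → ×s → (-1.45123,3.01231) → (-1.45,3.01)
v7: (1.5,4.5) → rotate → (-3.55119,3.14469) → ×s → (-2.23402,1.97829) → (-2.23,1.98)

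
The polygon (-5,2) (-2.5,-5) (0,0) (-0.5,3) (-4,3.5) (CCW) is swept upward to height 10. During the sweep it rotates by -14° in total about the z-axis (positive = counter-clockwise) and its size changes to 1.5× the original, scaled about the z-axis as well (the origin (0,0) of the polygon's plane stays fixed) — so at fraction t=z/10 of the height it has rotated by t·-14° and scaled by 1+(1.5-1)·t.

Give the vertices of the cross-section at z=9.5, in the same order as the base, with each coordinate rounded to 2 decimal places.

Cross-section at z=9.5: (-6.50,4.57) (-5.29,-6.33) (0.00,0.00) (0.30,4.48) (-4.55,6.38)

t = z/height = 9.5/10 = 0.95
s = 1 + (scale-1)·z/height = 1 + (1.5-1)·9.5/10 = 1.475000
θ = twist·z/height = -14°·9.5/10 = -13.3000° = -0.232129 rad
cos θ = 0.973179, sin θ = -0.230050 (intermediates below are computed at full precision and shown rounded to 5 d.p.)
v1: (-5,2) → rotate → (-4.40579,3.09661) → ×s → (-6.49855,4.56749) → (-6.50,4.57)
v2: (-2.5,-5) → rotate → (-3.58320,-4.29077) → ×s → (-5.28521,-6.32889) → (-5.29,-6.33)
v3: (0,0) → rotate → (0.00000,0.00000) → ×s → (0.00000,0.00000) → (0.00,0.00)
v4: (-0.5,3) → rotate → (0.20356,3.03456) → ×s → (0.30025,4.47598) → (0.30,4.48)
v5: (-4,3.5) → rotate → (-3.08754,4.32633) → ×s → (-4.55412,6.38133) → (-4.55,6.38)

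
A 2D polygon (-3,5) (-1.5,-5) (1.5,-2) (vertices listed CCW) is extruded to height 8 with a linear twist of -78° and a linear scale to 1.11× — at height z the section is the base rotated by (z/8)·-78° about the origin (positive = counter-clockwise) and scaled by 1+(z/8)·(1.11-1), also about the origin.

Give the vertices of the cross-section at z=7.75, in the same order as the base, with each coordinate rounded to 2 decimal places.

t = z/height = 7.75/8 = 0.96875
s = 1 + (scale-1)·z/height = 1 + (1.11-1)·7.75/8 = 1.106563
θ = twist·z/height = -78°·7.75/8 = -75.5625° = -1.318814 rad
cos θ = 0.249324, sin θ = -0.968420 (intermediates below are computed at full precision and shown rounded to 5 d.p.)
v1: (-3,5) → rotate → (4.09413,4.15188) → ×s → (4.53041,4.59431) → (4.53,4.59)
v2: (-1.5,-5) → rotate → (-5.21609,0.20601) → ×s → (-5.77193,0.22796) → (-5.77,0.23)
v3: (1.5,-2) → rotate → (-1.56285,-1.95128) → ×s → (-1.72940,-2.15921) → (-1.73,-2.16)

Cross-section at z=7.75: (4.53,4.59) (-5.77,0.23) (-1.73,-2.16)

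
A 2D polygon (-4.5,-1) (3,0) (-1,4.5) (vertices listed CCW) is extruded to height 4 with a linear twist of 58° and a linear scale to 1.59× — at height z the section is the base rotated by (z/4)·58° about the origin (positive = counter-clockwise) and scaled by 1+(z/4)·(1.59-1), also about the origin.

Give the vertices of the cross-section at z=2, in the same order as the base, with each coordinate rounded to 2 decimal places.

Cross-section at z=2: (-4.47,-3.96) (3.40,1.88) (-3.96,4.47)

t = z/height = 2/4 = 0.5
s = 1 + (scale-1)·z/height = 1 + (1.59-1)·2/4 = 1.295000
θ = twist·z/height = 58°·2/4 = 29.0000° = 0.506145 rad
cos θ = 0.874620, sin θ = 0.484810 (intermediates below are computed at full precision and shown rounded to 5 d.p.)
v1: (-4.5,-1) → rotate → (-3.45098,-3.05626) → ×s → (-4.46902,-3.95786) → (-4.47,-3.96)
v2: (3,0) → rotate → (2.62386,1.45443) → ×s → (3.39790,1.88349) → (3.40,1.88)
v3: (-1,4.5) → rotate → (-3.05626,3.45098) → ×s → (-3.95786,4.46902) → (-3.96,4.47)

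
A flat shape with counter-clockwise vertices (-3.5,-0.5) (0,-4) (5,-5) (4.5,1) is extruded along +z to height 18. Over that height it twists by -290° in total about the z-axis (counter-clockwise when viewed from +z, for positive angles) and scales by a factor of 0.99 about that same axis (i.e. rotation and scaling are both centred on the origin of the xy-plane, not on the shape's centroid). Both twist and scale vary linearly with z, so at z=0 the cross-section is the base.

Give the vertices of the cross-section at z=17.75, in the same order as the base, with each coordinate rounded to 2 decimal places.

Cross-section at z=17.75: (-0.48,-3.47) (3.81,-1.09) (6.12,3.40) (0.27,4.56)

t = z/height = 17.75/18 = 0.986111
s = 1 + (scale-1)·z/height = 1 + (0.99-1)·17.75/18 = 0.990139
θ = twist·z/height = -290°·17.75/18 = -285.9722° = -4.991157 rad
cos θ = 0.275171, sin θ = 0.961395 (intermediates below are computed at full precision and shown rounded to 5 d.p.)
v1: (-3.5,-0.5) → rotate → (-0.48240,-3.50247) → ×s → (-0.47764,-3.46793) → (-0.48,-3.47)
v2: (0,-4) → rotate → (3.84558,-1.10069) → ×s → (3.80766,-1.08983) → (3.81,-1.09)
v3: (5,-5) → rotate → (6.18283,3.43112) → ×s → (6.12186,3.39728) → (6.12,3.40)
v4: (4.5,1) → rotate → (0.27688,4.60145) → ×s → (0.27415,4.55607) → (0.27,4.56)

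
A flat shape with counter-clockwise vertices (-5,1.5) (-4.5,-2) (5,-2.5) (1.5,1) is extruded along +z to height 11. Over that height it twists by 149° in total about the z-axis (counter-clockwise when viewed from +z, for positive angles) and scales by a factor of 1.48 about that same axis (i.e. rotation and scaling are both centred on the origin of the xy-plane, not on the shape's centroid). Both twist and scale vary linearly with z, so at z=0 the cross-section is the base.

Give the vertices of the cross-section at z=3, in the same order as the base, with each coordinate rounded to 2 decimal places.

t = z/height = 3/11 = 0.272727
s = 1 + (scale-1)·z/height = 1 + (1.48-1)·3/11 = 1.130909
θ = twist·z/height = 149°·3/11 = 40.6364° = 0.709238 rad
cos θ = 0.758858, sin θ = 0.651256 (intermediates below are computed at full precision and shown rounded to 5 d.p.)
v1: (-5,1.5) → rotate → (-4.77117,-2.11799) → ×s → (-5.39576,-2.39526) → (-5.40,-2.40)
v2: (-4.5,-2) → rotate → (-2.11235,-4.44837) → ×s → (-2.38888,-5.03070) → (-2.39,-5.03)
v3: (5,-2.5) → rotate → (5.42243,1.35913) → ×s → (6.13228,1.53706) → (6.13,1.54)
v4: (1.5,1) → rotate → (0.48703,1.73574) → ×s → (0.55079,1.96297) → (0.55,1.96)

Cross-section at z=3: (-5.40,-2.40) (-2.39,-5.03) (6.13,1.54) (0.55,1.96)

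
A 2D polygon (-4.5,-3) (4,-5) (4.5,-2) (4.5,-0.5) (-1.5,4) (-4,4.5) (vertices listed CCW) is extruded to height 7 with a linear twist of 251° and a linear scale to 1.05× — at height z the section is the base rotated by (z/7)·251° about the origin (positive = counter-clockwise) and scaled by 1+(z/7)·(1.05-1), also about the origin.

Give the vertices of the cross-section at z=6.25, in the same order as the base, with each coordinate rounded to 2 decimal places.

Cross-section at z=6.25: (1.19,5.52) (-6.64,0.84) (-4.83,-1.77) (-3.74,-2.90) (4.03,-1.91) (6.27,-0.47)

t = z/height = 6.25/7 = 0.892857
s = 1 + (scale-1)·z/height = 1 + (1.05-1)·6.25/7 = 1.044643
θ = twist·z/height = 251°·6.25/7 = 224.1071° = 3.911408 rad
cos θ = -0.718040, sin θ = -0.696002 (intermediates below are computed at full precision and shown rounded to 5 d.p.)
v1: (-4.5,-3) → rotate → (1.14317,5.28613) → ×s → (1.19421,5.52212) → (1.19,5.52)
v2: (4,-5) → rotate → (-6.35217,0.80619) → ×s → (-6.63575,0.84218) → (-6.64,0.84)
v3: (4.5,-2) → rotate → (-4.62318,-1.69593) → ×s → (-4.82957,-1.77164) → (-4.83,-1.77)
v4: (4.5,-0.5) → rotate → (-3.57918,-2.77299) → ×s → (-3.73896,-2.89678) → (-3.74,-2.90)
v5: (-1.5,4) → rotate → (3.86107,-1.82815) → ×s → (4.03344,-1.90977) → (4.03,-1.91)
v6: (-4,4.5) → rotate → (6.00417,-0.44717) → ×s → (6.27221,-0.46713) → (6.27,-0.47)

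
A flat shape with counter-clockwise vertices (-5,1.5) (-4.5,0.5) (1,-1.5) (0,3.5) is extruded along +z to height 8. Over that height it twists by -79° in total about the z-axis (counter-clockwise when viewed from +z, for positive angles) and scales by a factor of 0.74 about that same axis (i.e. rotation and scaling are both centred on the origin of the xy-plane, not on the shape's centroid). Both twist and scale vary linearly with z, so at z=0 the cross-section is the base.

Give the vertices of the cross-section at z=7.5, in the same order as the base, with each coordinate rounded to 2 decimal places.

t = z/height = 7.5/8 = 0.9375
s = 1 + (scale-1)·z/height = 1 + (0.74-1)·7.5/8 = 0.756250
θ = twist·z/height = -79°·7.5/8 = -74.0625° = -1.292634 rad
cos θ = 0.274589, sin θ = -0.961562 (intermediates below are computed at full precision and shown rounded to 5 d.p.)
v1: (-5,1.5) → rotate → (0.06940,5.21969) → ×s → (0.05248,3.94739) → (0.05,3.95)
v2: (-4.5,0.5) → rotate → (-0.75487,4.46432) → ×s → (-0.57087,3.37614) → (-0.57,3.38)
v3: (1,-1.5) → rotate → (-1.16775,-1.37344) → ×s → (-0.88311,-1.03867) → (-0.88,-1.04)
v4: (0,3.5) → rotate → (3.36547,0.96106) → ×s → (2.54513,0.72680) → (2.55,0.73)

Cross-section at z=7.5: (0.05,3.95) (-0.57,3.38) (-0.88,-1.04) (2.55,0.73)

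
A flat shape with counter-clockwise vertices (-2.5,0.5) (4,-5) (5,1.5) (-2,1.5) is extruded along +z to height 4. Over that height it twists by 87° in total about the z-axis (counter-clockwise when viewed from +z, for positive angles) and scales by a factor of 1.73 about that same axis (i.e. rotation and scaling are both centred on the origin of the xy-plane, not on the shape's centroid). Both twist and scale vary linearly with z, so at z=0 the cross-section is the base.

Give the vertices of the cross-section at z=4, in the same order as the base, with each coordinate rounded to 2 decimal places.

t = z/height = 4/4 = 1
s = 1 + (scale-1)·z/height = 1 + (1.73-1)·4/4 = 1.730000
θ = twist·z/height = 87°·4/4 = 87.0000° = 1.518436 rad
cos θ = 0.052336, sin θ = 0.998630 (intermediates below are computed at full precision and shown rounded to 5 d.p.)
v1: (-2.5,0.5) → rotate → (-0.63015,-2.47041) → ×s → (-1.09017,-4.27380) → (-1.09,-4.27)
v2: (4,-5) → rotate → (5.20249,3.73284) → ×s → (9.00031,6.45781) → (9.00,6.46)
v3: (5,1.5) → rotate → (-1.23626,5.07165) → ×s → (-2.13874,8.77396) → (-2.14,8.77)
v4: (-2,1.5) → rotate → (-1.60262,-1.91876) → ×s → (-2.77253,-3.31945) → (-2.77,-3.32)

Cross-section at z=4: (-1.09,-4.27) (9.00,6.46) (-2.14,8.77) (-2.77,-3.32)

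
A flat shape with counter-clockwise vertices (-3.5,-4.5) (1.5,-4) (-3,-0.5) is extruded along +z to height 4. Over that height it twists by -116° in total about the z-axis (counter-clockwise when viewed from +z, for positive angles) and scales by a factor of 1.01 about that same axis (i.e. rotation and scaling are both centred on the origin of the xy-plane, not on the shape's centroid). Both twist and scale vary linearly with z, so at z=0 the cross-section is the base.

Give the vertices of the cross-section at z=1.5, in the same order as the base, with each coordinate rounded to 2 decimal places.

Cross-section at z=1.5: (-5.66,-0.86) (-1.67,-3.95) (-2.53,1.71)

t = z/height = 1.5/4 = 0.375
s = 1 + (scale-1)·z/height = 1 + (1.01-1)·1.5/4 = 1.003750
θ = twist·z/height = -116°·1.5/4 = -43.5000° = -0.759218 rad
cos θ = 0.725374, sin θ = -0.688355 (intermediates below are computed at full precision and shown rounded to 5 d.p.)
v1: (-3.5,-4.5) → rotate → (-5.63641,-0.85494) → ×s → (-5.65754,-0.85815) → (-5.66,-0.86)
v2: (1.5,-4) → rotate → (-1.66536,-3.93403) → ×s → (-1.67160,-3.94878) → (-1.67,-3.95)
v3: (-3,-0.5) → rotate → (-2.52030,1.70238) → ×s → (-2.52975,1.70876) → (-2.53,1.71)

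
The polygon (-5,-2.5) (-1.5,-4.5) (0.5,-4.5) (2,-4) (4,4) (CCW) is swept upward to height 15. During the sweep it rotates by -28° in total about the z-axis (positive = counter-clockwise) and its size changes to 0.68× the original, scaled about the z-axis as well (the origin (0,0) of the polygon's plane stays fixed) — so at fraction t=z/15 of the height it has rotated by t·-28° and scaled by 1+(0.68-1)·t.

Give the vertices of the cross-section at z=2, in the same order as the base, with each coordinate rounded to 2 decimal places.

Cross-section at z=2: (-4.93,-2.08) (-1.71,-4.21) (0.20,-4.33) (1.66,-3.95) (4.07,3.57)

t = z/height = 2/15 = 0.133333
s = 1 + (scale-1)·z/height = 1 + (0.68-1)·2/15 = 0.957333
θ = twist·z/height = -28°·2/15 = -3.7333° = -0.065159 rad
cos θ = 0.997878, sin θ = -0.065113 (intermediates below are computed at full precision and shown rounded to 5 d.p.)
v1: (-5,-2.5) → rotate → (-5.15217,-2.16913) → ×s → (-4.93235,-2.07658) → (-4.93,-2.08)
v2: (-1.5,-4.5) → rotate → (-1.78982,-4.39278) → ×s → (-1.71346,-4.20536) → (-1.71,-4.21)
v3: (0.5,-4.5) → rotate → (0.20593,-4.52301) → ×s → (0.19714,-4.33003) → (0.20,-4.33)
v4: (2,-4) → rotate → (1.73530,-4.12174) → ×s → (1.66126,-3.94588) → (1.66,-3.95)
v5: (4,4) → rotate → (4.25196,3.73106) → ×s → (4.07055,3.57187) → (4.07,3.57)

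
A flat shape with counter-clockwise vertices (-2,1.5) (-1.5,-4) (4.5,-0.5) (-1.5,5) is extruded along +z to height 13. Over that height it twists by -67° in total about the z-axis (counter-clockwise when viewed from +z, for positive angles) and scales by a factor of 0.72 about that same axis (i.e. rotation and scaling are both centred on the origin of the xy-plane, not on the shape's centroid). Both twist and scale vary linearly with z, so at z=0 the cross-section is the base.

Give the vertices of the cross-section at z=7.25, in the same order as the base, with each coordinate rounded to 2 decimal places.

t = z/height = 7.25/13 = 0.557692
s = 1 + (scale-1)·z/height = 1 + (0.72-1)·7.25/13 = 0.843846
θ = twist·z/height = -67°·7.25/13 = -37.3654° = -0.652149 rad
cos θ = 0.794781, sin θ = -0.606896 (intermediates below are computed at full precision and shown rounded to 5 d.p.)
v1: (-2,1.5) → rotate → (-0.67922,2.40596) → ×s → (-0.57316,2.03026) → (-0.57,2.03)
v2: (-1.5,-4) → rotate → (-3.61976,-2.26878) → ×s → (-3.05452,-1.91450) → (-3.05,-1.91)
v3: (4.5,-0.5) → rotate → (3.27307,-3.12842) → ×s → (2.76197,-2.63991) → (2.76,-2.64)
v4: (-1.5,5) → rotate → (1.84231,4.88425) → ×s → (1.55462,4.12156) → (1.55,4.12)

Cross-section at z=7.25: (-0.57,2.03) (-3.05,-1.91) (2.76,-2.64) (1.55,4.12)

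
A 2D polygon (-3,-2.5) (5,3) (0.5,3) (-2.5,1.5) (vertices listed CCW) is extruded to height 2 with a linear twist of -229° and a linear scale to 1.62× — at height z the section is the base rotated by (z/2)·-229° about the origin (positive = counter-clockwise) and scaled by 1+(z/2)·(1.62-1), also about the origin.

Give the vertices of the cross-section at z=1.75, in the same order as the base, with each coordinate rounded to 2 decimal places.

t = z/height = 1.75/2 = 0.875
s = 1 + (scale-1)·z/height = 1 + (1.62-1)·1.75/2 = 1.542500
θ = twist·z/height = -229°·1.75/2 = -200.3750° = -3.497203 rad
cos θ = -0.937434, sin θ = 0.348163 (intermediates below are computed at full precision and shown rounded to 5 d.p.)
v1: (-3,-2.5) → rotate → (3.68271,1.29910) → ×s → (5.68058,2.00386) → (5.68,2.00)
v2: (5,3) → rotate → (-5.73166,-1.07149) → ×s → (-8.84108,-1.65277) → (-8.84,-1.65)
v3: (0.5,3) → rotate → (-1.51321,-2.63822) → ×s → (-2.33412,-4.06946) → (-2.33,-4.07)
v4: (-2.5,1.5) → rotate → (1.82134,-2.27656) → ×s → (2.80942,-3.51159) → (2.81,-3.51)

Cross-section at z=1.75: (5.68,2.00) (-8.84,-1.65) (-2.33,-4.07) (2.81,-3.51)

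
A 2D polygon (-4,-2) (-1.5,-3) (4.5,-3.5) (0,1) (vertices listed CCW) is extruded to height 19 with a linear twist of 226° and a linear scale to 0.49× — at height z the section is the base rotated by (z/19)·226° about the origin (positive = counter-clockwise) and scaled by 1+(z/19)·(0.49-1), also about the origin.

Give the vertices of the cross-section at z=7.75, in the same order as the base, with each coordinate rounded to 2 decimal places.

Cross-section at z=7.75: (1.70,-3.11) (2.42,-1.10) (2.63,3.67) (-0.79,-0.03)

t = z/height = 7.75/19 = 0.407895
s = 1 + (scale-1)·z/height = 1 + (0.49-1)·7.75/19 = 0.791974
θ = twist·z/height = 226°·7.75/19 = 92.1842° = 1.608918 rad
cos θ = -0.038112, sin θ = 0.999273 (intermediates below are computed at full precision and shown rounded to 5 d.p.)
v1: (-4,-2) → rotate → (2.15100,-3.92087) → ×s → (1.70353,-3.10523) → (1.70,-3.11)
v2: (-1.5,-3) → rotate → (3.05499,-1.38457) → ×s → (2.41947,-1.09655) → (2.42,-1.10)
v3: (4.5,-3.5) → rotate → (3.32595,4.63012) → ×s → (2.63407,3.66694) → (2.63,3.67)
v4: (0,1) → rotate → (-0.99927,-0.03811) → ×s → (-0.79140,-0.03018) → (-0.79,-0.03)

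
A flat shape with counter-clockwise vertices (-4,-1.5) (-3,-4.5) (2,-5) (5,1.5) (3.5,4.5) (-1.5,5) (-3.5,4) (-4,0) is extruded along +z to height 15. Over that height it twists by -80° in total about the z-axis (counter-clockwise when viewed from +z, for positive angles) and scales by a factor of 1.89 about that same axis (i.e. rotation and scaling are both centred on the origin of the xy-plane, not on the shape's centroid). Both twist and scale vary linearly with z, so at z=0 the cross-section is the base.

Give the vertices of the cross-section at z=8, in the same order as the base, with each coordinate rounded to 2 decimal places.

Cross-section at z=8: (-5.84,2.37) (-7.75,-1.88) (-2.83,-7.42) (6.92,-3.37) (8.29,1.38) (3.37,6.92) (0.20,7.84) (-4.34,4.00)

t = z/height = 8/15 = 0.533333
s = 1 + (scale-1)·z/height = 1 + (1.89-1)·8/15 = 1.474667
θ = twist·z/height = -80°·8/15 = -42.6667° = -0.744674 rad
cos θ = 0.735309, sin θ = -0.677732 (intermediates below are computed at full precision and shown rounded to 5 d.p.)
v1: (-4,-1.5) → rotate → (-3.95783,1.60796) → ×s → (-5.83649,2.37121) → (-5.84,2.37)
v2: (-3,-4.5) → rotate → (-5.25572,-1.27569) → ×s → (-7.75044,-1.88122) → (-7.75,-1.88)
v3: (2,-5) → rotate → (-1.91804,-5.03201) → ×s → (-2.82847,-7.42054) → (-2.83,-7.42)
v4: (5,1.5) → rotate → (4.69314,-2.28570) → ×s → (6.92082,-3.37064) → (6.92,-3.37)
v5: (3.5,4.5) → rotate → (5.62338,0.93683) → ×s → (8.29260,1.38151) → (8.29,1.38)
v6: (-1.5,5) → rotate → (2.28570,4.69314) → ×s → (3.37064,6.92082) → (3.37,6.92)
v7: (-3.5,4) → rotate → (0.13735,5.31330) → ×s → (0.20254,7.83534) → (0.20,7.84)
v8: (-4,0) → rotate → (-2.94124,2.71093) → ×s → (-4.33734,3.99772) → (-4.34,4.00)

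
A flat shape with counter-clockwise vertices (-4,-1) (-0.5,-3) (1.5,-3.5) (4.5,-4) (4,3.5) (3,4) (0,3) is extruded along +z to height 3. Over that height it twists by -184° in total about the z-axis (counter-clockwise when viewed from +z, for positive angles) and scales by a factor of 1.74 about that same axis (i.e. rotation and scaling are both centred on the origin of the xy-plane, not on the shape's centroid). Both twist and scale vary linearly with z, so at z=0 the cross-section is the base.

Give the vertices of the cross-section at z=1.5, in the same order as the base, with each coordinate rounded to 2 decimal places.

t = z/height = 1.5/3 = 0.5
s = 1 + (scale-1)·z/height = 1 + (1.74-1)·1.5/3 = 1.370000
θ = twist·z/height = -184°·1.5/3 = -92.0000° = -1.605703 rad
cos θ = -0.034899, sin θ = -0.999391 (intermediates below are computed at full precision and shown rounded to 5 d.p.)
v1: (-4,-1) → rotate → (-0.85979,4.03246) → ×s → (-1.17792,5.52447) → (-1.18,5.52)
v2: (-0.5,-3) → rotate → (-2.98072,0.60439) → ×s → (-4.08359,0.82802) → (-4.08,0.83)
v3: (1.5,-3.5) → rotate → (-3.55022,-1.37694) → ×s → (-4.86380,-1.88641) → (-4.86,-1.89)
v4: (4.5,-4) → rotate → (-4.15461,-4.35766) → ×s → (-5.69182,-5.97000) → (-5.69,-5.97)
v5: (4,3.5) → rotate → (3.35827,-4.11971) → ×s → (4.60083,-5.64400) → (4.60,-5.64)
v6: (3,4) → rotate → (3.89286,-3.13777) → ×s → (5.33322,-4.29875) → (5.33,-4.30)
v7: (0,3) → rotate → (2.99817,-0.10470) → ×s → (4.10750,-0.14344) → (4.11,-0.14)

Cross-section at z=1.5: (-1.18,5.52) (-4.08,0.83) (-4.86,-1.89) (-5.69,-5.97) (4.60,-5.64) (5.33,-4.30) (4.11,-0.14)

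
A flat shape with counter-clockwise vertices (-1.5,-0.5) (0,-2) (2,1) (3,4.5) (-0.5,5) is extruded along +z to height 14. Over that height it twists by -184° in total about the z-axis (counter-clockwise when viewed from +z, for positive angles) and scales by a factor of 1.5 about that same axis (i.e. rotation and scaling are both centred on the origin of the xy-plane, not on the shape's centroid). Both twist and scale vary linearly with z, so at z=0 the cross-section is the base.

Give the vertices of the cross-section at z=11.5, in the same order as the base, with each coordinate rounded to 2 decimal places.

t = z/height = 11.5/14 = 0.821429
s = 1 + (scale-1)·z/height = 1 + (1.5-1)·11.5/14 = 1.410714
θ = twist·z/height = -184°·11.5/14 = -151.1429° = -2.637940 rad
cos θ = -0.875826, sin θ = -0.482627 (intermediates below are computed at full precision and shown rounded to 5 d.p.)
v1: (-1.5,-0.5) → rotate → (1.07242,1.16185) → ×s → (1.51289,1.63904) → (1.51,1.64)
v2: (0,-2) → rotate → (-0.96525,1.75165) → ×s → (-1.36170,2.47108) → (-1.36,2.47)
v3: (2,1) → rotate → (-1.26902,-1.84108) → ×s → (-1.79023,-2.59724) → (-1.79,-2.60)
v4: (3,4.5) → rotate → (-0.45565,-5.38910) → ×s → (-0.64280,-7.60248) → (-0.64,-7.60)
v5: (-0.5,5) → rotate → (2.85105,-4.13782) → ×s → (4.02202,-5.83727) → (4.02,-5.84)

Cross-section at z=11.5: (1.51,1.64) (-1.36,2.47) (-1.79,-2.60) (-0.64,-7.60) (4.02,-5.84)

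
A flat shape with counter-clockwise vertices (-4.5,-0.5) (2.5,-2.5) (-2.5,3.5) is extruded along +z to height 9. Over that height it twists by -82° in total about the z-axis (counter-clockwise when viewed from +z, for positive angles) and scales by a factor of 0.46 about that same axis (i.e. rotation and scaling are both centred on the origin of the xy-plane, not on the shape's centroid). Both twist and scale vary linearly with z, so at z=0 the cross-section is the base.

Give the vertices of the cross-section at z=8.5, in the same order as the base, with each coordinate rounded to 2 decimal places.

Cross-section at z=8.5: (-0.72,2.10) (-0.93,-1.46) (1.41,1.57)

t = z/height = 8.5/9 = 0.944444
s = 1 + (scale-1)·z/height = 1 + (0.46-1)·8.5/9 = 0.490000
θ = twist·z/height = -82°·8.5/9 = -77.4444° = -1.351661 rad
cos θ = 0.217386, sin θ = -0.976086 (intermediates below are computed at full precision and shown rounded to 5 d.p.)
v1: (-4.5,-0.5) → rotate → (-1.46628,4.28369) → ×s → (-0.71848,2.09901) → (-0.72,2.10)
v2: (2.5,-2.5) → rotate → (-1.89675,-2.98368) → ×s → (-0.92941,-1.46200) → (-0.93,-1.46)
v3: (-2.5,3.5) → rotate → (2.87283,3.20107) → ×s → (1.40769,1.56852) → (1.41,1.57)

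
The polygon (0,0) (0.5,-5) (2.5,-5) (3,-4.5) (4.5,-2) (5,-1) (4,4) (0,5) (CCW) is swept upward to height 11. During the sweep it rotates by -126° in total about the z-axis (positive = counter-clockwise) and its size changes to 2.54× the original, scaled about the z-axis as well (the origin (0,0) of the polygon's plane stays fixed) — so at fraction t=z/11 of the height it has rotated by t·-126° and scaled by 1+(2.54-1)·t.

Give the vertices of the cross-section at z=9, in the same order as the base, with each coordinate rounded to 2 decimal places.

Cross-section at z=9: (0.00,0.00) (-11.26,1.46) (-12.29,-2.94) (-11.44,-4.30) (-6.71,-8.88) (-4.76,-10.49) (6.76,-10.85) (11.01,-2.56)

t = z/height = 9/11 = 0.818182
s = 1 + (scale-1)·z/height = 1 + (2.54-1)·9/11 = 2.260000
θ = twist·z/height = -126°·9/11 = -103.0909° = -1.799276 rad
cos θ = -0.226497, sin θ = -0.974012 (intermediates below are computed at full precision and shown rounded to 5 d.p.)
v1: (0,0) → rotate → (0.00000,0.00000) → ×s → (0.00000,0.00000) → (0.00,0.00)
v2: (0.5,-5) → rotate → (-4.98331,0.64548) → ×s → (-11.26228,1.45878) → (-11.26,1.46)
v3: (2.5,-5) → rotate → (-5.43630,-1.30255) → ×s → (-12.28604,-2.94375) → (-12.29,-2.94)
v4: (3,-4.5) → rotate → (-5.06254,-1.90280) → ×s → (-11.44135,-4.30033) → (-11.44,-4.30)
v5: (4.5,-2) → rotate → (-2.96726,-3.93006) → ×s → (-6.70601,-8.88194) → (-6.71,-8.88)
v6: (5,-1) → rotate → (-2.10650,-4.64356) → ×s → (-4.76068,-10.49445) → (-4.76,-10.49)
v7: (4,4) → rotate → (2.99006,-4.80203) → ×s → (6.75754,-10.85260) → (6.76,-10.85)
v8: (0,5) → rotate → (4.87006,-1.13248) → ×s → (11.00633,-2.55941) → (11.01,-2.56)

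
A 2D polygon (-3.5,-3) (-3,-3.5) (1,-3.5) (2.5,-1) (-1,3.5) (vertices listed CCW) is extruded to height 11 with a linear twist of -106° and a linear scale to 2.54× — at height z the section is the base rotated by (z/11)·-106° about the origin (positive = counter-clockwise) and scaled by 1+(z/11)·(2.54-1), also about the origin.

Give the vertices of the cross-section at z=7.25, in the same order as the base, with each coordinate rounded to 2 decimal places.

Cross-section at z=7.25: (-8.10,4.54) (-8.70,3.25) (-5.93,-4.32) (-0.16,-5.42) (5.93,4.32)

t = z/height = 7.25/11 = 0.659091
s = 1 + (scale-1)·z/height = 1 + (2.54-1)·7.25/11 = 2.015000
θ = twist·z/height = -106°·7.25/11 = -69.8636° = -1.219350 rad
cos θ = 0.344256, sin θ = -0.938876 (intermediates below are computed at full precision and shown rounded to 5 d.p.)
v1: (-3.5,-3) → rotate → (-4.02152,2.25330) → ×s → (-8.10337,4.54040) → (-8.10,4.54)
v2: (-3,-3.5) → rotate → (-4.31883,1.61173) → ×s → (-8.70245,3.24764) → (-8.70,3.25)
v3: (1,-3.5) → rotate → (-2.94181,-2.14377) → ×s → (-5.92775,-4.31970) → (-5.93,-4.32)
v4: (2.5,-1) → rotate → (-0.07824,-2.69145) → ×s → (-0.15765,-5.42326) → (-0.16,-5.42)
v5: (-1,3.5) → rotate → (2.94181,2.14377) → ×s → (5.92775,4.31970) → (5.93,4.32)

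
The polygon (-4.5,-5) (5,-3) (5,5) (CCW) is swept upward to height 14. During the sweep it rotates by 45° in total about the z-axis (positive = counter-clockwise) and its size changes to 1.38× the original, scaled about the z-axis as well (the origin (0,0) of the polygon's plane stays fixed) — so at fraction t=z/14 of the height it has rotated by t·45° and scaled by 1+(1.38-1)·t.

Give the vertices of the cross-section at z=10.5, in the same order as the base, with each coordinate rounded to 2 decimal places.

Cross-section at z=10.5: (-1.24,-8.55) (7.48,0.36) (1.77,8.91)

t = z/height = 10.5/14 = 0.75
s = 1 + (scale-1)·z/height = 1 + (1.38-1)·10.5/14 = 1.285000
θ = twist·z/height = 45°·10.5/14 = 33.7500° = 0.589049 rad
cos θ = 0.831470, sin θ = 0.555570 (intermediates below are computed at full precision and shown rounded to 5 d.p.)
v1: (-4.5,-5) → rotate → (-0.96376,-6.65741) → ×s → (-1.23843,-8.55478) → (-1.24,-8.55)
v2: (5,-3) → rotate → (5.82406,0.28344) → ×s → (7.48392,0.36422) → (7.48,0.36)
v3: (5,5) → rotate → (1.37950,6.93520) → ×s → (1.77265,8.91173) → (1.77,8.91)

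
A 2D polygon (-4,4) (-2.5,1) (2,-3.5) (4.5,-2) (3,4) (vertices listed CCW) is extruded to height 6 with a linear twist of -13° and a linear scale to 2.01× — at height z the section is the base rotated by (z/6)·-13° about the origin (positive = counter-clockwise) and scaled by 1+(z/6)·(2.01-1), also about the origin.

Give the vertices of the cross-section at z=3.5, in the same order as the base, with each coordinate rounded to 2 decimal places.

t = z/height = 3.5/6 = 0.583333
s = 1 + (scale-1)·z/height = 1 + (2.01-1)·3.5/6 = 1.589167
θ = twist·z/height = -13°·3.5/6 = -7.5833° = -0.132354 rad
cos θ = 0.991254, sin θ = -0.131968 (intermediates below are computed at full precision and shown rounded to 5 d.p.)
v1: (-4,4) → rotate → (-3.43714,4.49289) → ×s → (-5.46219,7.13995) → (-5.46,7.14)
v2: (-2.5,1) → rotate → (-2.34617,1.32117) → ×s → (-3.72845,2.09957) → (-3.73,2.10)
v3: (2,-3.5) → rotate → (1.52062,-3.73332) → ×s → (2.41652,-5.93288) → (2.42,-5.93)
v4: (4.5,-2) → rotate → (4.19671,-2.57636) → ×s → (6.66927,-4.09427) → (6.67,-4.09)
v5: (3,4) → rotate → (3.50163,3.56911) → ×s → (5.56468,5.67191) → (5.56,5.67)

Cross-section at z=3.5: (-5.46,7.14) (-3.73,2.10) (2.42,-5.93) (6.67,-4.09) (5.56,5.67)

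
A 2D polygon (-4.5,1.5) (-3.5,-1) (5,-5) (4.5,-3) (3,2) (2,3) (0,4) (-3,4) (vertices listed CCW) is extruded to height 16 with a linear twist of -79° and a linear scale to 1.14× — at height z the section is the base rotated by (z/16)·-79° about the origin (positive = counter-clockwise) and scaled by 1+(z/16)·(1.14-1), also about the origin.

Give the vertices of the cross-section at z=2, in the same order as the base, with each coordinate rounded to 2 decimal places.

Cross-section at z=2: (-4.25,2.29) (-3.68,-0.39) (4.14,-5.88) (3.99,-3.79) (3.36,1.48) (2.53,2.66) (0.70,4.01) (-2.31,4.53)

t = z/height = 2/16 = 0.125
s = 1 + (scale-1)·z/height = 1 + (1.14-1)·2/16 = 1.017500
θ = twist·z/height = -79°·2/16 = -9.8750° = -0.172351 rad
cos θ = 0.985184, sin θ = -0.171499 (intermediates below are computed at full precision and shown rounded to 5 d.p.)
v1: (-4.5,1.5) → rotate → (-4.17608,2.24952) → ×s → (-4.24916,2.28889) → (-4.25,2.29)
v2: (-3.5,-1) → rotate → (-3.61964,-0.38494) → ×s → (-3.68299,-0.39167) → (-3.68,-0.39)
v3: (5,-5) → rotate → (4.06843,-5.78342) → ×s → (4.13962,-5.88463) → (4.14,-5.88)
v4: (4.5,-3) → rotate → (3.91883,-3.72730) → ×s → (3.98741,-3.79253) → (3.99,-3.79)
v5: (3,2) → rotate → (3.29855,1.45587) → ×s → (3.35628,1.48135) → (3.36,1.48)
v6: (2,3) → rotate → (2.48487,2.61255) → ×s → (2.52835,2.65827) → (2.53,2.66)
v7: (0,4) → rotate → (0.68600,3.94074) → ×s → (0.69800,4.00970) → (0.70,4.01)
v8: (-3,4) → rotate → (-2.26956,4.45523) → ×s → (-2.30927,4.53320) → (-2.31,4.53)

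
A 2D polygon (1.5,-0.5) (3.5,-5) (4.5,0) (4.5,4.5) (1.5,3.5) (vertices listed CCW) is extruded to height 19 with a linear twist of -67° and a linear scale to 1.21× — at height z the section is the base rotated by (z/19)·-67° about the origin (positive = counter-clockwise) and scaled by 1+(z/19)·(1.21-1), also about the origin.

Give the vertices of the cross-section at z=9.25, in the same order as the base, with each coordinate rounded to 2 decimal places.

t = z/height = 9.25/19 = 0.486842
s = 1 + (scale-1)·z/height = 1 + (1.21-1)·9.25/19 = 1.102237
θ = twist·z/height = -67°·9.25/19 = -32.6184° = -0.569299 rad
cos θ = 0.842279, sin θ = -0.539042 (intermediates below are computed at full precision and shown rounded to 5 d.p.)
v1: (1.5,-0.5) → rotate → (0.99390,-1.22970) → ×s → (1.09551,-1.35542) → (1.10,-1.36)
v2: (3.5,-5) → rotate → (0.25277,-6.09804) → ×s → (0.27861,-6.72149) → (0.28,-6.72)
v3: (4.5,0) → rotate → (3.79026,-2.42569) → ×s → (4.17776,-2.67368) → (4.18,-2.67)
v4: (4.5,4.5) → rotate → (6.21594,1.36457) → ×s → (6.85144,1.50408) → (6.85,1.50)
v5: (1.5,3.5) → rotate → (3.15006,2.13941) → ×s → (3.47212,2.35814) → (3.47,2.36)

Cross-section at z=9.25: (1.10,-1.36) (0.28,-6.72) (4.18,-2.67) (6.85,1.50) (3.47,2.36)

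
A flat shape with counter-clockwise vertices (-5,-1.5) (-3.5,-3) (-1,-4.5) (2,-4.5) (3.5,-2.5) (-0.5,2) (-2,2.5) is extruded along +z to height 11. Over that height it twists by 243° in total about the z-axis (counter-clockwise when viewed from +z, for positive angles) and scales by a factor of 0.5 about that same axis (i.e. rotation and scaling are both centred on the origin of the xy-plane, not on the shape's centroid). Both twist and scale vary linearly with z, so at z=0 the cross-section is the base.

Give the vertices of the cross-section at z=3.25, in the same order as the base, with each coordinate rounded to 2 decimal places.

t = z/height = 3.25/11 = 0.295455
s = 1 + (scale-1)·z/height = 1 + (0.5-1)·3.25/11 = 0.852273
θ = twist·z/height = 243°·3.25/11 = 71.7955° = 1.253067 rad
cos θ = 0.312410, sin θ = 0.949947 (intermediates below are computed at full precision and shown rounded to 5 d.p.)
v1: (-5,-1.5) → rotate → (-0.13713,-5.21835) → ×s → (-0.11687,-4.44746) → (-0.12,-4.45)
v2: (-3.5,-3) → rotate → (1.75641,-4.26205) → ×s → (1.49694,-3.63243) → (1.50,-3.63)
v3: (-1,-4.5) → rotate → (3.96235,-2.35579) → ×s → (3.37700,-2.00778) → (3.38,-2.01)
v4: (2,-4.5) → rotate → (4.89958,0.49405) → ×s → (4.17578,0.42106) → (4.18,0.42)
v5: (3.5,-2.5) → rotate → (3.46830,2.54379) → ×s → (2.95594,2.16800) → (2.96,2.17)
v6: (-0.5,2) → rotate → (-2.05610,0.14985) → ×s → (-1.75236,0.12771) → (-1.75,0.13)
v7: (-2,2.5) → rotate → (-2.99969,-1.11887) → ×s → (-2.55655,-0.95358) → (-2.56,-0.95)

Cross-section at z=3.25: (-0.12,-4.45) (1.50,-3.63) (3.38,-2.01) (4.18,0.42) (2.96,2.17) (-1.75,0.13) (-2.56,-0.95)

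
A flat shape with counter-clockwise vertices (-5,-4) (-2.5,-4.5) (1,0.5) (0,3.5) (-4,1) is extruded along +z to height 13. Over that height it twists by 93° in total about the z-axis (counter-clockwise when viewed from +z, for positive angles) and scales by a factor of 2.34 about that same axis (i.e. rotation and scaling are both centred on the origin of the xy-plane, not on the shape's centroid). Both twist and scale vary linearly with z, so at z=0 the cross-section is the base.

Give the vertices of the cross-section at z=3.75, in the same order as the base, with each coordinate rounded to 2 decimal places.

Cross-section at z=3.75: (-3.68,-8.08) (-0.28,-7.13) (0.92,1.24) (-2.19,4.33) (-5.57,-1.27)

t = z/height = 3.75/13 = 0.288462
s = 1 + (scale-1)·z/height = 1 + (2.34-1)·3.75/13 = 1.386538
θ = twist·z/height = 93°·3.75/13 = 26.8269° = 0.468218 rad
cos θ = 0.892374, sin θ = 0.451297 (intermediates below are computed at full precision and shown rounded to 5 d.p.)
v1: (-5,-4) → rotate → (-2.65668,-5.82598) → ×s → (-3.68359,-8.07795) → (-3.68,-8.08)
v2: (-2.5,-4.5) → rotate → (-0.20010,-5.14392) → ×s → (-0.27744,-7.13225) → (-0.28,-7.13)
v3: (1,0.5) → rotate → (0.66673,0.89748) → ×s → (0.92444,1.24440) → (0.92,1.24)
v4: (0,3.5) → rotate → (-1.57954,3.12331) → ×s → (-2.19009,4.33059) → (-2.19,4.33)
v5: (-4,1) → rotate → (-4.02079,-0.91281) → ×s → (-5.57498,-1.26565) → (-5.57,-1.27)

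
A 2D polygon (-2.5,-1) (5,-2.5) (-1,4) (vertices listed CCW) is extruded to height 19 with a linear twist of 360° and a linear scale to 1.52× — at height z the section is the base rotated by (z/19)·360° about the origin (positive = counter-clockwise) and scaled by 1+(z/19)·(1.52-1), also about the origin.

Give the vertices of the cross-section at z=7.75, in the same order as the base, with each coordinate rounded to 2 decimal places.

Cross-section at z=7.75: (3.20,-0.64) (-3.42,5.85) (-1.64,-4.72)

t = z/height = 7.75/19 = 0.407895
s = 1 + (scale-1)·z/height = 1 + (1.52-1)·7.75/19 = 1.212105
θ = twist·z/height = 360°·7.75/19 = 146.8421° = 2.562878 rad
cos θ = -0.837166, sin θ = 0.546948 (intermediates below are computed at full precision and shown rounded to 5 d.p.)
v1: (-2.5,-1) → rotate → (2.63986,-0.53020) → ×s → (3.19979,-0.64266) → (3.20,-0.64)
v2: (5,-2.5) → rotate → (-2.81846,4.82766) → ×s → (-3.41627,5.85163) → (-3.42,5.85)
v3: (-1,4) → rotate → (-1.35063,-3.89561) → ×s → (-1.63710,-4.72189) → (-1.64,-4.72)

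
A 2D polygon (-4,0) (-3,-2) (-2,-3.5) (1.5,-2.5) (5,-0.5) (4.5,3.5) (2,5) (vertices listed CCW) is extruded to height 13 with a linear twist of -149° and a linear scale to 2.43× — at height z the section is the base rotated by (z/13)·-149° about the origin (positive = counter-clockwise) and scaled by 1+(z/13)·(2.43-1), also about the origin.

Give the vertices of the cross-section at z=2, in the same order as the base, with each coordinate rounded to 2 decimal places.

t = z/height = 2/13 = 0.153846
s = 1 + (scale-1)·z/height = 1 + (2.43-1)·2/13 = 1.220000
θ = twist·z/height = -149°·2/13 = -22.9231° = -0.400083 rad
cos θ = 0.921029, sin θ = -0.389495 (intermediates below are computed at full precision and shown rounded to 5 d.p.)
v1: (-4,0) → rotate → (-3.68411,1.55798) → ×s → (-4.49462,1.90074) → (-4.49,1.90)
v2: (-3,-2) → rotate → (-3.54208,-0.67357) → ×s → (-4.32133,-0.82176) → (-4.32,-0.82)
v3: (-2,-3.5) → rotate → (-3.20529,-2.44461) → ×s → (-3.91045,-2.98242) → (-3.91,-2.98)
v4: (1.5,-2.5) → rotate → (0.40781,-2.88681) → ×s → (0.49752,-3.52191) → (0.50,-3.52)
v5: (5,-0.5) → rotate → (4.41040,-2.40799) → ×s → (5.38068,-2.93775) → (5.38,-2.94)
v6: (4.5,3.5) → rotate → (5.50786,1.47087) → ×s → (6.71959,1.79446) → (6.72,1.79)
v7: (2,5) → rotate → (3.78953,3.82615) → ×s → (4.62323,4.66791) → (4.62,4.67)

Cross-section at z=2: (-4.49,1.90) (-4.32,-0.82) (-3.91,-2.98) (0.50,-3.52) (5.38,-2.94) (6.72,1.79) (4.62,4.67)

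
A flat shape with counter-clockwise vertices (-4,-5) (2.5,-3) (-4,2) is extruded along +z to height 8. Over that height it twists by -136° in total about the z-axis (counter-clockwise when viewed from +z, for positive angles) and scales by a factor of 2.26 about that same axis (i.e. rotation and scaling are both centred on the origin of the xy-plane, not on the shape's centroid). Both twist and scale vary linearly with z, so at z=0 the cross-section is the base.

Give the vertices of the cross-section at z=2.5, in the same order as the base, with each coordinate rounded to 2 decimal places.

Cross-section at z=2.5: (-8.82,-1.37) (-0.26,-5.44) (-2.23,5.82)

t = z/height = 2.5/8 = 0.3125
s = 1 + (scale-1)·z/height = 1 + (2.26-1)·2.5/8 = 1.393750
θ = twist·z/height = -136°·2.5/8 = -42.5000° = -0.741765 rad
cos θ = 0.737277, sin θ = -0.675590 (intermediates below are computed at full precision and shown rounded to 5 d.p.)
v1: (-4,-5) → rotate → (-6.32706,-0.98403) → ×s → (-8.81834,-1.37149) → (-8.82,-1.37)
v2: (2.5,-3) → rotate → (-0.18358,-3.90081) → ×s → (-0.25586,-5.43675) → (-0.26,-5.44)
v3: (-4,2) → rotate → (-1.59793,4.17692) → ×s → (-2.22711,5.82158) → (-2.23,5.82)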